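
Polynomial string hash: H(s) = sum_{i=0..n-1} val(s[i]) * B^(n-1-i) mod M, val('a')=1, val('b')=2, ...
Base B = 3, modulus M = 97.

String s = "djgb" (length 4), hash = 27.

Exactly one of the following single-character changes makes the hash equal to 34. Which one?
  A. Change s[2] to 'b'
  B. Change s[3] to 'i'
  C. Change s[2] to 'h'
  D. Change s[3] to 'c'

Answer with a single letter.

Answer: B

Derivation:
Option A: s[2]='g'->'b', delta=(2-7)*3^1 mod 97 = 82, hash=27+82 mod 97 = 12
Option B: s[3]='b'->'i', delta=(9-2)*3^0 mod 97 = 7, hash=27+7 mod 97 = 34 <-- target
Option C: s[2]='g'->'h', delta=(8-7)*3^1 mod 97 = 3, hash=27+3 mod 97 = 30
Option D: s[3]='b'->'c', delta=(3-2)*3^0 mod 97 = 1, hash=27+1 mod 97 = 28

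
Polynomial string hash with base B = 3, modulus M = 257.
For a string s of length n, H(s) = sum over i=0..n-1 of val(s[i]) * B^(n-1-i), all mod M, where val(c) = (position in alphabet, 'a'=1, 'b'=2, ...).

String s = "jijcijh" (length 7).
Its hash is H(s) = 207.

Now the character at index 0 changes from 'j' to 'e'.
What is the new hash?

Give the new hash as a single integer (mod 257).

Answer: 160

Derivation:
val('j') = 10, val('e') = 5
Position k = 0, exponent = n-1-k = 6
B^6 mod M = 3^6 mod 257 = 215
Delta = (5 - 10) * 215 mod 257 = 210
New hash = (207 + 210) mod 257 = 160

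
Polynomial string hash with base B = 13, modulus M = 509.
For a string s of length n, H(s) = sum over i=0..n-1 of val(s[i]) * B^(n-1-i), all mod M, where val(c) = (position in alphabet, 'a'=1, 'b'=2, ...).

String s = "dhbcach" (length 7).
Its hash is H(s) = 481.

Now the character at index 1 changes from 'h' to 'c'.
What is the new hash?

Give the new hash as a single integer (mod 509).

val('h') = 8, val('c') = 3
Position k = 1, exponent = n-1-k = 5
B^5 mod M = 13^5 mod 509 = 232
Delta = (3 - 8) * 232 mod 509 = 367
New hash = (481 + 367) mod 509 = 339

Answer: 339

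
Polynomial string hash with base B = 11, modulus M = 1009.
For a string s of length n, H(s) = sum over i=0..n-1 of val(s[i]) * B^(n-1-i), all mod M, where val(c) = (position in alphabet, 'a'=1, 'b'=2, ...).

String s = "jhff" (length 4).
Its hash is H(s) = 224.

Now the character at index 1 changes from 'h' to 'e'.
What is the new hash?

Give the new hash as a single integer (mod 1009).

Answer: 870

Derivation:
val('h') = 8, val('e') = 5
Position k = 1, exponent = n-1-k = 2
B^2 mod M = 11^2 mod 1009 = 121
Delta = (5 - 8) * 121 mod 1009 = 646
New hash = (224 + 646) mod 1009 = 870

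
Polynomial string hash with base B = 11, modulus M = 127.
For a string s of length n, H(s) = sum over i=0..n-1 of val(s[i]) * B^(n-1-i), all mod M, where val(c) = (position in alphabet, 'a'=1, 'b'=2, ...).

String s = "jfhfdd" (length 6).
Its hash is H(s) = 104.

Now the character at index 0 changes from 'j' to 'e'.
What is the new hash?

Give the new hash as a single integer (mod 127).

Answer: 29

Derivation:
val('j') = 10, val('e') = 5
Position k = 0, exponent = n-1-k = 5
B^5 mod M = 11^5 mod 127 = 15
Delta = (5 - 10) * 15 mod 127 = 52
New hash = (104 + 52) mod 127 = 29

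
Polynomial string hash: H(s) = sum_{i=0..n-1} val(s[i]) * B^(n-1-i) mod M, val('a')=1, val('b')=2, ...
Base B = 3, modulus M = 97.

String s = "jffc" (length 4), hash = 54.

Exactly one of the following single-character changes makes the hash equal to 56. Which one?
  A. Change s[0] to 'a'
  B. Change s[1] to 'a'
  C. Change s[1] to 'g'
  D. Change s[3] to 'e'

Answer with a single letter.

Option A: s[0]='j'->'a', delta=(1-10)*3^3 mod 97 = 48, hash=54+48 mod 97 = 5
Option B: s[1]='f'->'a', delta=(1-6)*3^2 mod 97 = 52, hash=54+52 mod 97 = 9
Option C: s[1]='f'->'g', delta=(7-6)*3^2 mod 97 = 9, hash=54+9 mod 97 = 63
Option D: s[3]='c'->'e', delta=(5-3)*3^0 mod 97 = 2, hash=54+2 mod 97 = 56 <-- target

Answer: D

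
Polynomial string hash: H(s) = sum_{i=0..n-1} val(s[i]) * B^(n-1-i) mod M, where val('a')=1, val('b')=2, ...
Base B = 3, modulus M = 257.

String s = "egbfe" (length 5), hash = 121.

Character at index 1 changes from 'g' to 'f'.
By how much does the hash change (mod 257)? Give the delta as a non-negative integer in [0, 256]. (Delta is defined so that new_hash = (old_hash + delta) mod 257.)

Answer: 230

Derivation:
Delta formula: (val(new) - val(old)) * B^(n-1-k) mod M
  val('f') - val('g') = 6 - 7 = -1
  B^(n-1-k) = 3^3 mod 257 = 27
  Delta = -1 * 27 mod 257 = 230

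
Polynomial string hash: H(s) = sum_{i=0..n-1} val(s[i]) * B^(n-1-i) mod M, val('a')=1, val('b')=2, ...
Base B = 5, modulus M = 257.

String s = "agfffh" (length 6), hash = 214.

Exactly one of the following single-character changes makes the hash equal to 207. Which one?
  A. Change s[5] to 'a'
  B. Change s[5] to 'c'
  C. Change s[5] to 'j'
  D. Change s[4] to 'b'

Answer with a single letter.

Answer: A

Derivation:
Option A: s[5]='h'->'a', delta=(1-8)*5^0 mod 257 = 250, hash=214+250 mod 257 = 207 <-- target
Option B: s[5]='h'->'c', delta=(3-8)*5^0 mod 257 = 252, hash=214+252 mod 257 = 209
Option C: s[5]='h'->'j', delta=(10-8)*5^0 mod 257 = 2, hash=214+2 mod 257 = 216
Option D: s[4]='f'->'b', delta=(2-6)*5^1 mod 257 = 237, hash=214+237 mod 257 = 194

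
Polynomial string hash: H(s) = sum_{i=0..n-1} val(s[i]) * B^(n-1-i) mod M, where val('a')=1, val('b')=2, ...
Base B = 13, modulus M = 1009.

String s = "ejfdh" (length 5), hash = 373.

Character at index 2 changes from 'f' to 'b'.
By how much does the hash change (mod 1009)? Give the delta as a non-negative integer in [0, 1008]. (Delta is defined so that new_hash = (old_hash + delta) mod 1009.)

Delta formula: (val(new) - val(old)) * B^(n-1-k) mod M
  val('b') - val('f') = 2 - 6 = -4
  B^(n-1-k) = 13^2 mod 1009 = 169
  Delta = -4 * 169 mod 1009 = 333

Answer: 333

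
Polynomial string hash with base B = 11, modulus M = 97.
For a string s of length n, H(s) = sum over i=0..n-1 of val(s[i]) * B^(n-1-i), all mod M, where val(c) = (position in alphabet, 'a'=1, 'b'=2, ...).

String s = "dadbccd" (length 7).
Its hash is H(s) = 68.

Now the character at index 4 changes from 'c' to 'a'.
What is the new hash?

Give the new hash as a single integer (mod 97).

Answer: 20

Derivation:
val('c') = 3, val('a') = 1
Position k = 4, exponent = n-1-k = 2
B^2 mod M = 11^2 mod 97 = 24
Delta = (1 - 3) * 24 mod 97 = 49
New hash = (68 + 49) mod 97 = 20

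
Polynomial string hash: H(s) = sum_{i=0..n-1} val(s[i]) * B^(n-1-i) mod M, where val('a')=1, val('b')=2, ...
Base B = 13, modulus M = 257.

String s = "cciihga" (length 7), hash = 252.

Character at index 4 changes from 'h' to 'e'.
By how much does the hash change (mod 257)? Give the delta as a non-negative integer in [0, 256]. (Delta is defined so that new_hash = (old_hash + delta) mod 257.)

Answer: 7

Derivation:
Delta formula: (val(new) - val(old)) * B^(n-1-k) mod M
  val('e') - val('h') = 5 - 8 = -3
  B^(n-1-k) = 13^2 mod 257 = 169
  Delta = -3 * 169 mod 257 = 7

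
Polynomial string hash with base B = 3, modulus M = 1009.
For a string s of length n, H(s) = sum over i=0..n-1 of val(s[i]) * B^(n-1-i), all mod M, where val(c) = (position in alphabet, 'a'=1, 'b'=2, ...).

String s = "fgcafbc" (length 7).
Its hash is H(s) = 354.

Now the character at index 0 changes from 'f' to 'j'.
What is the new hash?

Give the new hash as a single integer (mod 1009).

Answer: 243

Derivation:
val('f') = 6, val('j') = 10
Position k = 0, exponent = n-1-k = 6
B^6 mod M = 3^6 mod 1009 = 729
Delta = (10 - 6) * 729 mod 1009 = 898
New hash = (354 + 898) mod 1009 = 243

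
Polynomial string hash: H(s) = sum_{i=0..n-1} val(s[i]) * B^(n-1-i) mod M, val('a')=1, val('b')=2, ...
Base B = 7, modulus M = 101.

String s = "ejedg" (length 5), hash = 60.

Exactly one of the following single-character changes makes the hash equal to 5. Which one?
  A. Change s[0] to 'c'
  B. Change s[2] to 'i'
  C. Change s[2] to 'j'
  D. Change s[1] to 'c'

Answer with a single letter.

Option A: s[0]='e'->'c', delta=(3-5)*7^4 mod 101 = 46, hash=60+46 mod 101 = 5 <-- target
Option B: s[2]='e'->'i', delta=(9-5)*7^2 mod 101 = 95, hash=60+95 mod 101 = 54
Option C: s[2]='e'->'j', delta=(10-5)*7^2 mod 101 = 43, hash=60+43 mod 101 = 2
Option D: s[1]='j'->'c', delta=(3-10)*7^3 mod 101 = 23, hash=60+23 mod 101 = 83

Answer: A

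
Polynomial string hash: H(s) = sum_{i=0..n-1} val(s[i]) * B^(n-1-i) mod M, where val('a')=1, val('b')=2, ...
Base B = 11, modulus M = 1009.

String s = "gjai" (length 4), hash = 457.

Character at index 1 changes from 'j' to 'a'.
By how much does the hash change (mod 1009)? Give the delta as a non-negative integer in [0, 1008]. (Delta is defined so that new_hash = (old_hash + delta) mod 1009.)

Answer: 929

Derivation:
Delta formula: (val(new) - val(old)) * B^(n-1-k) mod M
  val('a') - val('j') = 1 - 10 = -9
  B^(n-1-k) = 11^2 mod 1009 = 121
  Delta = -9 * 121 mod 1009 = 929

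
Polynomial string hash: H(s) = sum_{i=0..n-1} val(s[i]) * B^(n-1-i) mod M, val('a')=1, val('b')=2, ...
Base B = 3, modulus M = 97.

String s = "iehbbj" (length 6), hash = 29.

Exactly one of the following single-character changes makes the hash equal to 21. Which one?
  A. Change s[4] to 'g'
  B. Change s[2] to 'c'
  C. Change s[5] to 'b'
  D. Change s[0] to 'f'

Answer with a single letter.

Answer: C

Derivation:
Option A: s[4]='b'->'g', delta=(7-2)*3^1 mod 97 = 15, hash=29+15 mod 97 = 44
Option B: s[2]='h'->'c', delta=(3-8)*3^3 mod 97 = 59, hash=29+59 mod 97 = 88
Option C: s[5]='j'->'b', delta=(2-10)*3^0 mod 97 = 89, hash=29+89 mod 97 = 21 <-- target
Option D: s[0]='i'->'f', delta=(6-9)*3^5 mod 97 = 47, hash=29+47 mod 97 = 76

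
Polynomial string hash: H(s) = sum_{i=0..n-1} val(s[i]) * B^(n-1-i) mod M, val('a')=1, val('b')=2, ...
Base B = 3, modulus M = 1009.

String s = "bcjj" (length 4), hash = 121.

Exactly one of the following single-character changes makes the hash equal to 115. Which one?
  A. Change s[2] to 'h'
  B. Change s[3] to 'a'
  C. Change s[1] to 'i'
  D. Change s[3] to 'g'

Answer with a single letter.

Option A: s[2]='j'->'h', delta=(8-10)*3^1 mod 1009 = 1003, hash=121+1003 mod 1009 = 115 <-- target
Option B: s[3]='j'->'a', delta=(1-10)*3^0 mod 1009 = 1000, hash=121+1000 mod 1009 = 112
Option C: s[1]='c'->'i', delta=(9-3)*3^2 mod 1009 = 54, hash=121+54 mod 1009 = 175
Option D: s[3]='j'->'g', delta=(7-10)*3^0 mod 1009 = 1006, hash=121+1006 mod 1009 = 118

Answer: A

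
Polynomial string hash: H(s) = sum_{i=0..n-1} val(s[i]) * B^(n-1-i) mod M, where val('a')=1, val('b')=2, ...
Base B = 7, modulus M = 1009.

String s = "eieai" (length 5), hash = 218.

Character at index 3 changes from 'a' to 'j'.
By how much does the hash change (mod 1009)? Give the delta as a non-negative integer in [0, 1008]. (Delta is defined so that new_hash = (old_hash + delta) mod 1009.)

Answer: 63

Derivation:
Delta formula: (val(new) - val(old)) * B^(n-1-k) mod M
  val('j') - val('a') = 10 - 1 = 9
  B^(n-1-k) = 7^1 mod 1009 = 7
  Delta = 9 * 7 mod 1009 = 63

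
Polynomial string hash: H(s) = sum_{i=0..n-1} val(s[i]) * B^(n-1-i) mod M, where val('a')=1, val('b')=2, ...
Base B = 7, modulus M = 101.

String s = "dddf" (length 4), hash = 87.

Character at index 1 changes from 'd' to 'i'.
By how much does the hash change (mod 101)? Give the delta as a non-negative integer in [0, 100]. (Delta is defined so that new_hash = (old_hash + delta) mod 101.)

Answer: 43

Derivation:
Delta formula: (val(new) - val(old)) * B^(n-1-k) mod M
  val('i') - val('d') = 9 - 4 = 5
  B^(n-1-k) = 7^2 mod 101 = 49
  Delta = 5 * 49 mod 101 = 43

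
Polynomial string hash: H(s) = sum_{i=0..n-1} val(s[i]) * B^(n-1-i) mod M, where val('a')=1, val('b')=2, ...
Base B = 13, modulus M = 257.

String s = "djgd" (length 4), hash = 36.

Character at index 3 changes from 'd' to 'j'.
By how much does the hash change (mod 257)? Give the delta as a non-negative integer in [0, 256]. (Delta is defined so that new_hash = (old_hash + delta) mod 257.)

Delta formula: (val(new) - val(old)) * B^(n-1-k) mod M
  val('j') - val('d') = 10 - 4 = 6
  B^(n-1-k) = 13^0 mod 257 = 1
  Delta = 6 * 1 mod 257 = 6

Answer: 6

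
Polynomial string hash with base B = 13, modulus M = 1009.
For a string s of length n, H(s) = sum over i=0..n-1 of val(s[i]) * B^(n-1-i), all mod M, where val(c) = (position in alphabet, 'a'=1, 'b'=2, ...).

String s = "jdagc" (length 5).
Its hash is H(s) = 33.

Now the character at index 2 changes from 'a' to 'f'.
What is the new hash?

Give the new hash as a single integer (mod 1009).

Answer: 878

Derivation:
val('a') = 1, val('f') = 6
Position k = 2, exponent = n-1-k = 2
B^2 mod M = 13^2 mod 1009 = 169
Delta = (6 - 1) * 169 mod 1009 = 845
New hash = (33 + 845) mod 1009 = 878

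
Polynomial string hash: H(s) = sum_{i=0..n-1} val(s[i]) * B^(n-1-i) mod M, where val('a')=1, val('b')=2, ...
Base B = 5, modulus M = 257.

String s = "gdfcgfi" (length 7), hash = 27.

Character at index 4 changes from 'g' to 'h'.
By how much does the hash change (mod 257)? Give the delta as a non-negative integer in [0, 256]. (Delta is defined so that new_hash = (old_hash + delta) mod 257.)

Delta formula: (val(new) - val(old)) * B^(n-1-k) mod M
  val('h') - val('g') = 8 - 7 = 1
  B^(n-1-k) = 5^2 mod 257 = 25
  Delta = 1 * 25 mod 257 = 25

Answer: 25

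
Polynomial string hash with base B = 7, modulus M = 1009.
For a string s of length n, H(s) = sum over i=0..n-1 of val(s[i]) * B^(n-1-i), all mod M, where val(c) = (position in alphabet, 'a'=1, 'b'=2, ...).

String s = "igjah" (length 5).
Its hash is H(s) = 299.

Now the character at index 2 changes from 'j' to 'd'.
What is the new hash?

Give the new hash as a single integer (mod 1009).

Answer: 5

Derivation:
val('j') = 10, val('d') = 4
Position k = 2, exponent = n-1-k = 2
B^2 mod M = 7^2 mod 1009 = 49
Delta = (4 - 10) * 49 mod 1009 = 715
New hash = (299 + 715) mod 1009 = 5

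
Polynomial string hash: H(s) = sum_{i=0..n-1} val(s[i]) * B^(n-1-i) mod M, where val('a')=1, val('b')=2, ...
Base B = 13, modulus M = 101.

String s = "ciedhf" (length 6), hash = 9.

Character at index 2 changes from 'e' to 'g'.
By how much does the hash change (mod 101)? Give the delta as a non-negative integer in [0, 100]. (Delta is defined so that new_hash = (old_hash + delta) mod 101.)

Delta formula: (val(new) - val(old)) * B^(n-1-k) mod M
  val('g') - val('e') = 7 - 5 = 2
  B^(n-1-k) = 13^3 mod 101 = 76
  Delta = 2 * 76 mod 101 = 51

Answer: 51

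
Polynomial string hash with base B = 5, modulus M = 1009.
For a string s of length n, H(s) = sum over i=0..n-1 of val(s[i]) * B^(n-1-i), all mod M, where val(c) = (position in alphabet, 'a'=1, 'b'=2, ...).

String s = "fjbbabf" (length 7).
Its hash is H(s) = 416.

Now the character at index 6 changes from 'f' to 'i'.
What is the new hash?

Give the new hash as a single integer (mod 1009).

Answer: 419

Derivation:
val('f') = 6, val('i') = 9
Position k = 6, exponent = n-1-k = 0
B^0 mod M = 5^0 mod 1009 = 1
Delta = (9 - 6) * 1 mod 1009 = 3
New hash = (416 + 3) mod 1009 = 419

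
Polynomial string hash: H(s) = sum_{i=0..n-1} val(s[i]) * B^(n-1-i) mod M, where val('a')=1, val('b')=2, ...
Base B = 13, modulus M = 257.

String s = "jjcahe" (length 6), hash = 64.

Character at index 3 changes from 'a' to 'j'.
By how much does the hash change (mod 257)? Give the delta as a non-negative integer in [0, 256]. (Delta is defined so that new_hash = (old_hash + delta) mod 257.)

Answer: 236

Derivation:
Delta formula: (val(new) - val(old)) * B^(n-1-k) mod M
  val('j') - val('a') = 10 - 1 = 9
  B^(n-1-k) = 13^2 mod 257 = 169
  Delta = 9 * 169 mod 257 = 236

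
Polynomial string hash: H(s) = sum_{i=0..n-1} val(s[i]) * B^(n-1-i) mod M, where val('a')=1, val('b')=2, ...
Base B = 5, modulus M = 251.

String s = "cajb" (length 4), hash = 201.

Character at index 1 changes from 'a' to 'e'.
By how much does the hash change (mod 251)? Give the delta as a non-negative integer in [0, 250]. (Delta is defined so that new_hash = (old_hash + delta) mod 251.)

Delta formula: (val(new) - val(old)) * B^(n-1-k) mod M
  val('e') - val('a') = 5 - 1 = 4
  B^(n-1-k) = 5^2 mod 251 = 25
  Delta = 4 * 25 mod 251 = 100

Answer: 100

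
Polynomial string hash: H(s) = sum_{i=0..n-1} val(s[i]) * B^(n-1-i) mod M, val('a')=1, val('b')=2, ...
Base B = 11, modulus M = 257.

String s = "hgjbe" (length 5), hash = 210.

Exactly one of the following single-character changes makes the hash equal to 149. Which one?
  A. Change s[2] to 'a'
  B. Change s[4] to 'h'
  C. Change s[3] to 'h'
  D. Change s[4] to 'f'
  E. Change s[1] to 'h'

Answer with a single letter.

Answer: A

Derivation:
Option A: s[2]='j'->'a', delta=(1-10)*11^2 mod 257 = 196, hash=210+196 mod 257 = 149 <-- target
Option B: s[4]='e'->'h', delta=(8-5)*11^0 mod 257 = 3, hash=210+3 mod 257 = 213
Option C: s[3]='b'->'h', delta=(8-2)*11^1 mod 257 = 66, hash=210+66 mod 257 = 19
Option D: s[4]='e'->'f', delta=(6-5)*11^0 mod 257 = 1, hash=210+1 mod 257 = 211
Option E: s[1]='g'->'h', delta=(8-7)*11^3 mod 257 = 46, hash=210+46 mod 257 = 256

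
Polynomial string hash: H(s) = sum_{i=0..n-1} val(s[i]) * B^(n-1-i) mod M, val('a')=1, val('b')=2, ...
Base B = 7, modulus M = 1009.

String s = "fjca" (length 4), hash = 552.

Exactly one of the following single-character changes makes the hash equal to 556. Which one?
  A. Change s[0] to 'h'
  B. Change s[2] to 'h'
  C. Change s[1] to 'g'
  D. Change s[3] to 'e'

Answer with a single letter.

Answer: D

Derivation:
Option A: s[0]='f'->'h', delta=(8-6)*7^3 mod 1009 = 686, hash=552+686 mod 1009 = 229
Option B: s[2]='c'->'h', delta=(8-3)*7^1 mod 1009 = 35, hash=552+35 mod 1009 = 587
Option C: s[1]='j'->'g', delta=(7-10)*7^2 mod 1009 = 862, hash=552+862 mod 1009 = 405
Option D: s[3]='a'->'e', delta=(5-1)*7^0 mod 1009 = 4, hash=552+4 mod 1009 = 556 <-- target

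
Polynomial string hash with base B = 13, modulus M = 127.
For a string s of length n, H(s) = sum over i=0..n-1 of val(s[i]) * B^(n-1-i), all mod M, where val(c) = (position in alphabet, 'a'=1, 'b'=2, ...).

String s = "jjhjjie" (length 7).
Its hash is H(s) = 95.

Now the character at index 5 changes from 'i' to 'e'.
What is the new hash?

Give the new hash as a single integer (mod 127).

val('i') = 9, val('e') = 5
Position k = 5, exponent = n-1-k = 1
B^1 mod M = 13^1 mod 127 = 13
Delta = (5 - 9) * 13 mod 127 = 75
New hash = (95 + 75) mod 127 = 43

Answer: 43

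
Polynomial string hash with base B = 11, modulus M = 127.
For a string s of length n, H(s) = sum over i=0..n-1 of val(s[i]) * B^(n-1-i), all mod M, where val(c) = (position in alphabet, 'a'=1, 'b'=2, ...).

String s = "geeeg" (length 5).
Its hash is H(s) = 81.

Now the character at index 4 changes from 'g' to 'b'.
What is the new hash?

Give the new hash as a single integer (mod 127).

val('g') = 7, val('b') = 2
Position k = 4, exponent = n-1-k = 0
B^0 mod M = 11^0 mod 127 = 1
Delta = (2 - 7) * 1 mod 127 = 122
New hash = (81 + 122) mod 127 = 76

Answer: 76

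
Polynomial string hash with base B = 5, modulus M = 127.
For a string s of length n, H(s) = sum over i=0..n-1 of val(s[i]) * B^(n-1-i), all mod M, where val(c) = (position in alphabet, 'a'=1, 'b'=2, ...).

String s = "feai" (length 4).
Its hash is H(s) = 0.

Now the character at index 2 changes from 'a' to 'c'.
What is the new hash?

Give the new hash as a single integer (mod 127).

Answer: 10

Derivation:
val('a') = 1, val('c') = 3
Position k = 2, exponent = n-1-k = 1
B^1 mod M = 5^1 mod 127 = 5
Delta = (3 - 1) * 5 mod 127 = 10
New hash = (0 + 10) mod 127 = 10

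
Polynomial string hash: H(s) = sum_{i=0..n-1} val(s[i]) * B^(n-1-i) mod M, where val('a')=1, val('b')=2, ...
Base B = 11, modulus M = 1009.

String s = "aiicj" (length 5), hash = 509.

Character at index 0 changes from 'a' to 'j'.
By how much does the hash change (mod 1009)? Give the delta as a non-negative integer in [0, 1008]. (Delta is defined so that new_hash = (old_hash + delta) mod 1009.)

Delta formula: (val(new) - val(old)) * B^(n-1-k) mod M
  val('j') - val('a') = 10 - 1 = 9
  B^(n-1-k) = 11^4 mod 1009 = 515
  Delta = 9 * 515 mod 1009 = 599

Answer: 599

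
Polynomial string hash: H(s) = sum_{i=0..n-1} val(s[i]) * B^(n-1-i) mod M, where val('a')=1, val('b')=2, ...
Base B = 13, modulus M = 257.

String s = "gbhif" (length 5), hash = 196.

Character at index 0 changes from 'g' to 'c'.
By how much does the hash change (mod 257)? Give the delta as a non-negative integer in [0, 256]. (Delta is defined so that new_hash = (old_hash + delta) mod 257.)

Delta formula: (val(new) - val(old)) * B^(n-1-k) mod M
  val('c') - val('g') = 3 - 7 = -4
  B^(n-1-k) = 13^4 mod 257 = 34
  Delta = -4 * 34 mod 257 = 121

Answer: 121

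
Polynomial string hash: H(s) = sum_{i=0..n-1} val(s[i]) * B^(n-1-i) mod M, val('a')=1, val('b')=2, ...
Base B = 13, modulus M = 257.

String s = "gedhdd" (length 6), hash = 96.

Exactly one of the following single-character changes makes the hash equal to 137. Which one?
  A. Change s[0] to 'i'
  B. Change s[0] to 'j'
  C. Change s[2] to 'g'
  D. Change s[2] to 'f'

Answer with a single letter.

Option A: s[0]='g'->'i', delta=(9-7)*13^5 mod 257 = 113, hash=96+113 mod 257 = 209
Option B: s[0]='g'->'j', delta=(10-7)*13^5 mod 257 = 41, hash=96+41 mod 257 = 137 <-- target
Option C: s[2]='d'->'g', delta=(7-4)*13^3 mod 257 = 166, hash=96+166 mod 257 = 5
Option D: s[2]='d'->'f', delta=(6-4)*13^3 mod 257 = 25, hash=96+25 mod 257 = 121

Answer: B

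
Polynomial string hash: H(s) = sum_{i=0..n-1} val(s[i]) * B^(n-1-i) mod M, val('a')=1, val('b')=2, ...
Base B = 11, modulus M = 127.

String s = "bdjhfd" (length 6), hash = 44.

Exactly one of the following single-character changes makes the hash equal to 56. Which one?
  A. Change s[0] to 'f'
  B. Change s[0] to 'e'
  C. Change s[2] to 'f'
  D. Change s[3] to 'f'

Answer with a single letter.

Option A: s[0]='b'->'f', delta=(6-2)*11^5 mod 127 = 60, hash=44+60 mod 127 = 104
Option B: s[0]='b'->'e', delta=(5-2)*11^5 mod 127 = 45, hash=44+45 mod 127 = 89
Option C: s[2]='j'->'f', delta=(6-10)*11^3 mod 127 = 10, hash=44+10 mod 127 = 54
Option D: s[3]='h'->'f', delta=(6-8)*11^2 mod 127 = 12, hash=44+12 mod 127 = 56 <-- target

Answer: D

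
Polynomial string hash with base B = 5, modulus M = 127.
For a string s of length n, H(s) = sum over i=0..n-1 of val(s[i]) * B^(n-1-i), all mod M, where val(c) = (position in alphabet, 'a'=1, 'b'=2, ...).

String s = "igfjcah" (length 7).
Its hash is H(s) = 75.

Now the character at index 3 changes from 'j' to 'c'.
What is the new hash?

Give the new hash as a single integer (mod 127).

val('j') = 10, val('c') = 3
Position k = 3, exponent = n-1-k = 3
B^3 mod M = 5^3 mod 127 = 125
Delta = (3 - 10) * 125 mod 127 = 14
New hash = (75 + 14) mod 127 = 89

Answer: 89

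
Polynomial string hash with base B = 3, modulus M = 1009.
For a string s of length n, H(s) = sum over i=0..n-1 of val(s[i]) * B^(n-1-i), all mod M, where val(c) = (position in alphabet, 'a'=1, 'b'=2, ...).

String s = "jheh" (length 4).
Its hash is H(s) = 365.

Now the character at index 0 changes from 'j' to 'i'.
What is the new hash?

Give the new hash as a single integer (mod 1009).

val('j') = 10, val('i') = 9
Position k = 0, exponent = n-1-k = 3
B^3 mod M = 3^3 mod 1009 = 27
Delta = (9 - 10) * 27 mod 1009 = 982
New hash = (365 + 982) mod 1009 = 338

Answer: 338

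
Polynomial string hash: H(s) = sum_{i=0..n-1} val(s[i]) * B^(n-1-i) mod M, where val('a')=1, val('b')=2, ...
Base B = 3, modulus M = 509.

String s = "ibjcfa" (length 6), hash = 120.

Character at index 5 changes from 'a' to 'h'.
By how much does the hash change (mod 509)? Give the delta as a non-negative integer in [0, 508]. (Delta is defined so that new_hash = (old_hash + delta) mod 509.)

Delta formula: (val(new) - val(old)) * B^(n-1-k) mod M
  val('h') - val('a') = 8 - 1 = 7
  B^(n-1-k) = 3^0 mod 509 = 1
  Delta = 7 * 1 mod 509 = 7

Answer: 7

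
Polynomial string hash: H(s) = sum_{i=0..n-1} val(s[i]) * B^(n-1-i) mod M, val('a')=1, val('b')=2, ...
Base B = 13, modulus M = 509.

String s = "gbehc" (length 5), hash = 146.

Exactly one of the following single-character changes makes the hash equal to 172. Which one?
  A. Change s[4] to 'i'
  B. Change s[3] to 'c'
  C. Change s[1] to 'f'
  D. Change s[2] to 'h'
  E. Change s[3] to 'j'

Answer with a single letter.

Option A: s[4]='c'->'i', delta=(9-3)*13^0 mod 509 = 6, hash=146+6 mod 509 = 152
Option B: s[3]='h'->'c', delta=(3-8)*13^1 mod 509 = 444, hash=146+444 mod 509 = 81
Option C: s[1]='b'->'f', delta=(6-2)*13^3 mod 509 = 135, hash=146+135 mod 509 = 281
Option D: s[2]='e'->'h', delta=(8-5)*13^2 mod 509 = 507, hash=146+507 mod 509 = 144
Option E: s[3]='h'->'j', delta=(10-8)*13^1 mod 509 = 26, hash=146+26 mod 509 = 172 <-- target

Answer: E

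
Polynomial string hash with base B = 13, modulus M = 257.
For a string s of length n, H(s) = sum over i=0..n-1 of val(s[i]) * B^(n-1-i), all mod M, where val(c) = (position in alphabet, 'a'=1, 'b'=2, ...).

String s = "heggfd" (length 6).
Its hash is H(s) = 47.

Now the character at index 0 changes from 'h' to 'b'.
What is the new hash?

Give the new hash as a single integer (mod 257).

Answer: 222

Derivation:
val('h') = 8, val('b') = 2
Position k = 0, exponent = n-1-k = 5
B^5 mod M = 13^5 mod 257 = 185
Delta = (2 - 8) * 185 mod 257 = 175
New hash = (47 + 175) mod 257 = 222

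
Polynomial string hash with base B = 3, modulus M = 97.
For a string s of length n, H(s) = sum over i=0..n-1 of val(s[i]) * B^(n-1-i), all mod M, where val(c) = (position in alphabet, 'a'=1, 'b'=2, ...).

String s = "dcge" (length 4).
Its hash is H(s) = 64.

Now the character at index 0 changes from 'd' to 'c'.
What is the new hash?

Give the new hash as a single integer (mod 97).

val('d') = 4, val('c') = 3
Position k = 0, exponent = n-1-k = 3
B^3 mod M = 3^3 mod 97 = 27
Delta = (3 - 4) * 27 mod 97 = 70
New hash = (64 + 70) mod 97 = 37

Answer: 37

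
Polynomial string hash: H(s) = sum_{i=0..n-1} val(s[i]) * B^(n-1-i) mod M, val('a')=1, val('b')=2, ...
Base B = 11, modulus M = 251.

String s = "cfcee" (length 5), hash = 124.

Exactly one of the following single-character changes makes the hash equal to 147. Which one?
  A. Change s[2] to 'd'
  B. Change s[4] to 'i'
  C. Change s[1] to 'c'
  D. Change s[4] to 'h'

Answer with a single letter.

Option A: s[2]='c'->'d', delta=(4-3)*11^2 mod 251 = 121, hash=124+121 mod 251 = 245
Option B: s[4]='e'->'i', delta=(9-5)*11^0 mod 251 = 4, hash=124+4 mod 251 = 128
Option C: s[1]='f'->'c', delta=(3-6)*11^3 mod 251 = 23, hash=124+23 mod 251 = 147 <-- target
Option D: s[4]='e'->'h', delta=(8-5)*11^0 mod 251 = 3, hash=124+3 mod 251 = 127

Answer: C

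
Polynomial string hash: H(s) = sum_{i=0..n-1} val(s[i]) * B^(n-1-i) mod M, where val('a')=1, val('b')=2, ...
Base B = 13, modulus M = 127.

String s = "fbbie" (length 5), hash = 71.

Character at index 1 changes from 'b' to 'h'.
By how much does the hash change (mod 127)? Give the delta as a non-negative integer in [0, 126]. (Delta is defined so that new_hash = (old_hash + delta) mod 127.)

Delta formula: (val(new) - val(old)) * B^(n-1-k) mod M
  val('h') - val('b') = 8 - 2 = 6
  B^(n-1-k) = 13^3 mod 127 = 38
  Delta = 6 * 38 mod 127 = 101

Answer: 101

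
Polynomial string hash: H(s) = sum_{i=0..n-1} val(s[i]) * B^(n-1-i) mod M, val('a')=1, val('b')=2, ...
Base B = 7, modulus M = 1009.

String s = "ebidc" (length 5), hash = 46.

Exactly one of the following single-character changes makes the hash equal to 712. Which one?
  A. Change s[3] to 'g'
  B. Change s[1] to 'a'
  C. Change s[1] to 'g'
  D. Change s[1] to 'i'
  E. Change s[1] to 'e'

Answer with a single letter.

Option A: s[3]='d'->'g', delta=(7-4)*7^1 mod 1009 = 21, hash=46+21 mod 1009 = 67
Option B: s[1]='b'->'a', delta=(1-2)*7^3 mod 1009 = 666, hash=46+666 mod 1009 = 712 <-- target
Option C: s[1]='b'->'g', delta=(7-2)*7^3 mod 1009 = 706, hash=46+706 mod 1009 = 752
Option D: s[1]='b'->'i', delta=(9-2)*7^3 mod 1009 = 383, hash=46+383 mod 1009 = 429
Option E: s[1]='b'->'e', delta=(5-2)*7^3 mod 1009 = 20, hash=46+20 mod 1009 = 66

Answer: B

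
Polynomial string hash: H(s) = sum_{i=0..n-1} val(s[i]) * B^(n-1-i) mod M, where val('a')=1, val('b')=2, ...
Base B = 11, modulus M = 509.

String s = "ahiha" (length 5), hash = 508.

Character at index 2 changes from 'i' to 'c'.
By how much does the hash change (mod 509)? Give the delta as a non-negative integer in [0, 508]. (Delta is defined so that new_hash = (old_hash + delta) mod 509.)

Delta formula: (val(new) - val(old)) * B^(n-1-k) mod M
  val('c') - val('i') = 3 - 9 = -6
  B^(n-1-k) = 11^2 mod 509 = 121
  Delta = -6 * 121 mod 509 = 292

Answer: 292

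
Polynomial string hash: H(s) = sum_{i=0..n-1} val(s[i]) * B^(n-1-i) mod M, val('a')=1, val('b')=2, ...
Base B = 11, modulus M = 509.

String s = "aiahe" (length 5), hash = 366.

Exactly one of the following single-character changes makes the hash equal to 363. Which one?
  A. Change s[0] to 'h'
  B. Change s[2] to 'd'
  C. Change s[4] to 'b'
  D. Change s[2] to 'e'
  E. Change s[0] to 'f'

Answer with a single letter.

Answer: C

Derivation:
Option A: s[0]='a'->'h', delta=(8-1)*11^4 mod 509 = 178, hash=366+178 mod 509 = 35
Option B: s[2]='a'->'d', delta=(4-1)*11^2 mod 509 = 363, hash=366+363 mod 509 = 220
Option C: s[4]='e'->'b', delta=(2-5)*11^0 mod 509 = 506, hash=366+506 mod 509 = 363 <-- target
Option D: s[2]='a'->'e', delta=(5-1)*11^2 mod 509 = 484, hash=366+484 mod 509 = 341
Option E: s[0]='a'->'f', delta=(6-1)*11^4 mod 509 = 418, hash=366+418 mod 509 = 275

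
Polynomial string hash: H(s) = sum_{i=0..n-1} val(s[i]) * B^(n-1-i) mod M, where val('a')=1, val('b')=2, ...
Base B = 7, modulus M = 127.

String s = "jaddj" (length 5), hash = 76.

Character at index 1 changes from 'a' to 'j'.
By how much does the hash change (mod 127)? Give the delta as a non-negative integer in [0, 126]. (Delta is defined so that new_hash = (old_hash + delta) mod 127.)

Delta formula: (val(new) - val(old)) * B^(n-1-k) mod M
  val('j') - val('a') = 10 - 1 = 9
  B^(n-1-k) = 7^3 mod 127 = 89
  Delta = 9 * 89 mod 127 = 39

Answer: 39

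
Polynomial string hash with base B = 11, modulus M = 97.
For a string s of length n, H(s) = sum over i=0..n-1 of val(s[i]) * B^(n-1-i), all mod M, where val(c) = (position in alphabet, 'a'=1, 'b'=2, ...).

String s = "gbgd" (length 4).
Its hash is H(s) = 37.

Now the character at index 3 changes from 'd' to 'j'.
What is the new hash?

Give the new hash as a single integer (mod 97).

Answer: 43

Derivation:
val('d') = 4, val('j') = 10
Position k = 3, exponent = n-1-k = 0
B^0 mod M = 11^0 mod 97 = 1
Delta = (10 - 4) * 1 mod 97 = 6
New hash = (37 + 6) mod 97 = 43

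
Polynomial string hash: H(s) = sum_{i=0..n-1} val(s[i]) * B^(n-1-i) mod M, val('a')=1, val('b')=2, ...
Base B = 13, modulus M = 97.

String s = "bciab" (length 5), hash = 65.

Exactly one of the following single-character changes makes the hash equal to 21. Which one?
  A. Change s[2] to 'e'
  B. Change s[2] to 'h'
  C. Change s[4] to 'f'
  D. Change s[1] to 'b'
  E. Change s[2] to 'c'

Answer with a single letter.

Option A: s[2]='i'->'e', delta=(5-9)*13^2 mod 97 = 3, hash=65+3 mod 97 = 68
Option B: s[2]='i'->'h', delta=(8-9)*13^2 mod 97 = 25, hash=65+25 mod 97 = 90
Option C: s[4]='b'->'f', delta=(6-2)*13^0 mod 97 = 4, hash=65+4 mod 97 = 69
Option D: s[1]='c'->'b', delta=(2-3)*13^3 mod 97 = 34, hash=65+34 mod 97 = 2
Option E: s[2]='i'->'c', delta=(3-9)*13^2 mod 97 = 53, hash=65+53 mod 97 = 21 <-- target

Answer: E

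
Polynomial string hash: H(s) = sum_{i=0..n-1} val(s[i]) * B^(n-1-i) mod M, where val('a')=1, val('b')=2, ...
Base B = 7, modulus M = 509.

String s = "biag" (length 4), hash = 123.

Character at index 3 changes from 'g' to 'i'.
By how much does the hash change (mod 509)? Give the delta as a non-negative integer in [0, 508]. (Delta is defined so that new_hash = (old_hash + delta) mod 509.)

Answer: 2

Derivation:
Delta formula: (val(new) - val(old)) * B^(n-1-k) mod M
  val('i') - val('g') = 9 - 7 = 2
  B^(n-1-k) = 7^0 mod 509 = 1
  Delta = 2 * 1 mod 509 = 2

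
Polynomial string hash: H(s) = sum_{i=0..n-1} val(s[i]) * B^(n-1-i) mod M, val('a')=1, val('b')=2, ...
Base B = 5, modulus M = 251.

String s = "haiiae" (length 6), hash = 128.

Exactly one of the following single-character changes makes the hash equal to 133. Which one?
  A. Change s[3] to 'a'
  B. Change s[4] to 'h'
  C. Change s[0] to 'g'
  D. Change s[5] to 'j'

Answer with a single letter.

Answer: D

Derivation:
Option A: s[3]='i'->'a', delta=(1-9)*5^2 mod 251 = 51, hash=128+51 mod 251 = 179
Option B: s[4]='a'->'h', delta=(8-1)*5^1 mod 251 = 35, hash=128+35 mod 251 = 163
Option C: s[0]='h'->'g', delta=(7-8)*5^5 mod 251 = 138, hash=128+138 mod 251 = 15
Option D: s[5]='e'->'j', delta=(10-5)*5^0 mod 251 = 5, hash=128+5 mod 251 = 133 <-- target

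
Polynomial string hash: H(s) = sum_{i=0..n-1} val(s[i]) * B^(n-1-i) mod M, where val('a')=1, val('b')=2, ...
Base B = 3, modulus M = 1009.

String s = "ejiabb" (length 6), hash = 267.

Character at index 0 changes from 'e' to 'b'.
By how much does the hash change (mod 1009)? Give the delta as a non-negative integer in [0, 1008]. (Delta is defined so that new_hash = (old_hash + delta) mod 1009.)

Delta formula: (val(new) - val(old)) * B^(n-1-k) mod M
  val('b') - val('e') = 2 - 5 = -3
  B^(n-1-k) = 3^5 mod 1009 = 243
  Delta = -3 * 243 mod 1009 = 280

Answer: 280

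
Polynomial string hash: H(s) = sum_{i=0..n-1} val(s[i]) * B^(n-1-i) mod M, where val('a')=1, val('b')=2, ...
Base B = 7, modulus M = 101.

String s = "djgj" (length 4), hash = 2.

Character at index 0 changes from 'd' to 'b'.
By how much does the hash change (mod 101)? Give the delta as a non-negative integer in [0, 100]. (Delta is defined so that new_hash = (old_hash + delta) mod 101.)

Delta formula: (val(new) - val(old)) * B^(n-1-k) mod M
  val('b') - val('d') = 2 - 4 = -2
  B^(n-1-k) = 7^3 mod 101 = 40
  Delta = -2 * 40 mod 101 = 21

Answer: 21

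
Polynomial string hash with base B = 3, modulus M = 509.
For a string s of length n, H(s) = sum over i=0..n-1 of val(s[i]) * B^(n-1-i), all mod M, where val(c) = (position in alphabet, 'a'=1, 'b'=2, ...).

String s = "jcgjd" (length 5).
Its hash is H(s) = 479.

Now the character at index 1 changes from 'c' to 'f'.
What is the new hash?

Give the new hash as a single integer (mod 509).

Answer: 51

Derivation:
val('c') = 3, val('f') = 6
Position k = 1, exponent = n-1-k = 3
B^3 mod M = 3^3 mod 509 = 27
Delta = (6 - 3) * 27 mod 509 = 81
New hash = (479 + 81) mod 509 = 51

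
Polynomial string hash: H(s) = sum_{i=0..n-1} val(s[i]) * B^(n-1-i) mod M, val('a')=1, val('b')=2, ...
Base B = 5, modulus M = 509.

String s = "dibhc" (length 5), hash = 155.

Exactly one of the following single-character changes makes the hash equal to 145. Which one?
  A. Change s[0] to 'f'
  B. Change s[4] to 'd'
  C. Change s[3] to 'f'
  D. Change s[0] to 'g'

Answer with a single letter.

Answer: C

Derivation:
Option A: s[0]='d'->'f', delta=(6-4)*5^4 mod 509 = 232, hash=155+232 mod 509 = 387
Option B: s[4]='c'->'d', delta=(4-3)*5^0 mod 509 = 1, hash=155+1 mod 509 = 156
Option C: s[3]='h'->'f', delta=(6-8)*5^1 mod 509 = 499, hash=155+499 mod 509 = 145 <-- target
Option D: s[0]='d'->'g', delta=(7-4)*5^4 mod 509 = 348, hash=155+348 mod 509 = 503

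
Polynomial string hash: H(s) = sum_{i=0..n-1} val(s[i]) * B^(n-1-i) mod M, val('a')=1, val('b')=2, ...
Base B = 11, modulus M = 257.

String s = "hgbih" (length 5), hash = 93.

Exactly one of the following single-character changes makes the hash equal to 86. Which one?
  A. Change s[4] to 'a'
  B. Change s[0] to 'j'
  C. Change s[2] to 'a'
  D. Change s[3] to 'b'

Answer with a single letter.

Option A: s[4]='h'->'a', delta=(1-8)*11^0 mod 257 = 250, hash=93+250 mod 257 = 86 <-- target
Option B: s[0]='h'->'j', delta=(10-8)*11^4 mod 257 = 241, hash=93+241 mod 257 = 77
Option C: s[2]='b'->'a', delta=(1-2)*11^2 mod 257 = 136, hash=93+136 mod 257 = 229
Option D: s[3]='i'->'b', delta=(2-9)*11^1 mod 257 = 180, hash=93+180 mod 257 = 16

Answer: A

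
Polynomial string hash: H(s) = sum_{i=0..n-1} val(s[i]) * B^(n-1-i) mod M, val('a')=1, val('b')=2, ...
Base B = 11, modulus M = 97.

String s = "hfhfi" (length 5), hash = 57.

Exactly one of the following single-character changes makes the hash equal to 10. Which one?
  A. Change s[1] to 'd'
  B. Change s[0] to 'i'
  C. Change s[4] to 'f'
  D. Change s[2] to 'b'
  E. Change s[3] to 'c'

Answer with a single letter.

Answer: D

Derivation:
Option A: s[1]='f'->'d', delta=(4-6)*11^3 mod 97 = 54, hash=57+54 mod 97 = 14
Option B: s[0]='h'->'i', delta=(9-8)*11^4 mod 97 = 91, hash=57+91 mod 97 = 51
Option C: s[4]='i'->'f', delta=(6-9)*11^0 mod 97 = 94, hash=57+94 mod 97 = 54
Option D: s[2]='h'->'b', delta=(2-8)*11^2 mod 97 = 50, hash=57+50 mod 97 = 10 <-- target
Option E: s[3]='f'->'c', delta=(3-6)*11^1 mod 97 = 64, hash=57+64 mod 97 = 24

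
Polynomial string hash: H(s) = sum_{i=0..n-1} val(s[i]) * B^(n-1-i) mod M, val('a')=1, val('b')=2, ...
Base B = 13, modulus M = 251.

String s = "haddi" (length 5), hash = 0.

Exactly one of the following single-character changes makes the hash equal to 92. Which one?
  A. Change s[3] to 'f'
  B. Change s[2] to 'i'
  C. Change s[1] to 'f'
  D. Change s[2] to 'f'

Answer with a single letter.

Answer: B

Derivation:
Option A: s[3]='d'->'f', delta=(6-4)*13^1 mod 251 = 26, hash=0+26 mod 251 = 26
Option B: s[2]='d'->'i', delta=(9-4)*13^2 mod 251 = 92, hash=0+92 mod 251 = 92 <-- target
Option C: s[1]='a'->'f', delta=(6-1)*13^3 mod 251 = 192, hash=0+192 mod 251 = 192
Option D: s[2]='d'->'f', delta=(6-4)*13^2 mod 251 = 87, hash=0+87 mod 251 = 87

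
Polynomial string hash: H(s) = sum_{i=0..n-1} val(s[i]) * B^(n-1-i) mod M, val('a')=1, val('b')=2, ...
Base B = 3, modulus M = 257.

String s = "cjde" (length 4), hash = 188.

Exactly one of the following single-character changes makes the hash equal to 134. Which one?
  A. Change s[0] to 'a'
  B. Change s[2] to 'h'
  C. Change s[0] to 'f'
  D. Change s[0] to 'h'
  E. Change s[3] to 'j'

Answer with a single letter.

Answer: A

Derivation:
Option A: s[0]='c'->'a', delta=(1-3)*3^3 mod 257 = 203, hash=188+203 mod 257 = 134 <-- target
Option B: s[2]='d'->'h', delta=(8-4)*3^1 mod 257 = 12, hash=188+12 mod 257 = 200
Option C: s[0]='c'->'f', delta=(6-3)*3^3 mod 257 = 81, hash=188+81 mod 257 = 12
Option D: s[0]='c'->'h', delta=(8-3)*3^3 mod 257 = 135, hash=188+135 mod 257 = 66
Option E: s[3]='e'->'j', delta=(10-5)*3^0 mod 257 = 5, hash=188+5 mod 257 = 193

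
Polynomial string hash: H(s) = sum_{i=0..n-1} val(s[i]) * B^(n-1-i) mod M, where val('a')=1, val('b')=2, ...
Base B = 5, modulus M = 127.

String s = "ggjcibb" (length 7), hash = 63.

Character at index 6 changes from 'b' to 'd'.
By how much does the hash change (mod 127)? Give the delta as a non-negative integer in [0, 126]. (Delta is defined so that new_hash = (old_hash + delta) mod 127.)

Answer: 2

Derivation:
Delta formula: (val(new) - val(old)) * B^(n-1-k) mod M
  val('d') - val('b') = 4 - 2 = 2
  B^(n-1-k) = 5^0 mod 127 = 1
  Delta = 2 * 1 mod 127 = 2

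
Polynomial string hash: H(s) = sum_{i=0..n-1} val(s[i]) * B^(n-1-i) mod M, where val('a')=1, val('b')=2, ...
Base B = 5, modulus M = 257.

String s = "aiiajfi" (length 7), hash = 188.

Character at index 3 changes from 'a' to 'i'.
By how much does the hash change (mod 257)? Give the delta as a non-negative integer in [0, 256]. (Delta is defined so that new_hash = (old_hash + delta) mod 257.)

Delta formula: (val(new) - val(old)) * B^(n-1-k) mod M
  val('i') - val('a') = 9 - 1 = 8
  B^(n-1-k) = 5^3 mod 257 = 125
  Delta = 8 * 125 mod 257 = 229

Answer: 229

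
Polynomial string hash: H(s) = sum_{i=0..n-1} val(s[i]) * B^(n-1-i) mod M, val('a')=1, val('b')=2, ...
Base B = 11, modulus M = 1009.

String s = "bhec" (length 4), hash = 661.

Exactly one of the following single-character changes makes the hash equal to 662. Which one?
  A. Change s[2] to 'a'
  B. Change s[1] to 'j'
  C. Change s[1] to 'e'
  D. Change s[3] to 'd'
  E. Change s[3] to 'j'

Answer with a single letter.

Answer: D

Derivation:
Option A: s[2]='e'->'a', delta=(1-5)*11^1 mod 1009 = 965, hash=661+965 mod 1009 = 617
Option B: s[1]='h'->'j', delta=(10-8)*11^2 mod 1009 = 242, hash=661+242 mod 1009 = 903
Option C: s[1]='h'->'e', delta=(5-8)*11^2 mod 1009 = 646, hash=661+646 mod 1009 = 298
Option D: s[3]='c'->'d', delta=(4-3)*11^0 mod 1009 = 1, hash=661+1 mod 1009 = 662 <-- target
Option E: s[3]='c'->'j', delta=(10-3)*11^0 mod 1009 = 7, hash=661+7 mod 1009 = 668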